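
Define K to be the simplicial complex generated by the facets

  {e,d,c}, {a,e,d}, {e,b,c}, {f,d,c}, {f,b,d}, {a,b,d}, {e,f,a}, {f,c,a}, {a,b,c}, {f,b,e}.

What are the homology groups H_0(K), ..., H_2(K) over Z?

H_0 = Z,  H_1 = Z/2,  H_2 = 0.

Fix the vertex order a < b < c < d < e < f and write every simplex with vertices in increasing order. Then dim K = 2 and the simplices of K are:

  0-simplices (6): a, b, c, d, e, f
  1-simplices (15): ab, ac, ad, ae, af, bc, bd, be, bf, cd, ce, cf, de, df, ef
  2-simplices (10): abc, abd, acf, ade, aef, bce, bdf, bef, cde, cdf

giving chain groups C_0 ≅ Z^6, C_1 ≅ Z^15, C_2 ≅ Z^10.

The boundary map ∂_1: C_1 → C_0 sends each edge [p,q] (with p < q) to q − p. For instance
  ∂be = e − b.
As a 6×15 matrix over Z this has rank 5, with invariant factors (1,1,1,1,1).

Boundary ∂_2: C_2 → C_1 maps a triangle to the signed sum of its edges. For instance
  ∂cdf = df − cf + cd,
  ∂bdf = df − bf + bd.
As a 15×10 matrix over Z this has rank 10, with invariant factors (1,1,1,1,1,1,1,1,1,2).

Computing H_k = (kernel of ∂_k) / (image of ∂_{k+1}):

  H_0: rank C_0 − rank ∂_1 = 6 − 5 = 1, and the invariant factors of ∂_1 are all 1, so H_0 = Z.
  H_1: rank ker ∂_1 − rank ∂_2 = (15 − 5) − 10 = 0, and ∂_2 has invariant factor 2 > 1, so H_1 = Z/2.
  H_2: rank ker ∂_2 − rank ∂_3 = (10 − 10) − 0 = 0, and there is no ∂_3, so H_2 = 0.

As a check, the Euler characteristic is 6 − 15 + 10 = 1, which agrees with 1 − 0 + 0 = 1.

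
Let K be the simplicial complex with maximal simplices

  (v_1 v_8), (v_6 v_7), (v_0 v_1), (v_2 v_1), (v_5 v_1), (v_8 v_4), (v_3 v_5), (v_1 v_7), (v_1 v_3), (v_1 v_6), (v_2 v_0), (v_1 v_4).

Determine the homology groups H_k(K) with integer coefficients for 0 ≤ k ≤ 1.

H_0 = Z,  H_1 = Z^4.

Fix the vertex order v_0 < v_1 < v_2 < v_3 < v_4 < v_5 < v_6 < v_7 < v_8 and write every simplex with vertices in increasing order. Then dim K = 1 and the simplices of K are:

  0-simplices (9): [v_0], [v_1], [v_2], [v_3], [v_4], [v_5], [v_6], [v_7], [v_8]
  1-simplices (12): [v_0,v_1], [v_0,v_2], [v_1,v_2], [v_1,v_3], [v_1,v_4], [v_1,v_5], [v_1,v_6], [v_1,v_7], [v_1,v_8], [v_3,v_5], [v_4,v_8], [v_6,v_7]

Hence C_0 ≅ Z^9, C_1 ≅ Z^12.

∂_1: C_1 → C_0 maps an edge to its endpoints' difference, ∂[p,q] = q − p. For instance
  ∂[v_1,v_4] = [v_4] − [v_1].
As a 9×12 matrix over Z this has rank 8, with invariant factors (1,1,1,1,1,1,1,1).

From H_k ≅ ker(∂_k) / im(∂_{k+1}) we obtain:

  H_0: rank C_0 − rank ∂_1 = 9 − 8 = 1, and the invariant factors of ∂_1 are all 1, so H_0 = Z.
  H_1: rank ker ∂_1 − rank ∂_2 = (12 − 8) − 0 = 4, and there is no ∂_2, so H_1 = Z^4.

(K is a triangulation of a wedge of 4 circles.)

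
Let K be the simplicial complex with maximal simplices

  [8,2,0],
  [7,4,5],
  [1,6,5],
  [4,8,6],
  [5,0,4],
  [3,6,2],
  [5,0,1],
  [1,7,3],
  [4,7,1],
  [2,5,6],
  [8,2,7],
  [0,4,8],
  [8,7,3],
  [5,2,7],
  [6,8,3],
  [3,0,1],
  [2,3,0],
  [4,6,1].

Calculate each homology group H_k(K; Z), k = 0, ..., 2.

H_0 = Z,  H_1 = Z ⊕ Z_2,  H_2 = 0.

K has 9 vertices, 27 edges, 18 triangles.
rank ∂_0 = 0, rank ∂_1 = 8 ⇒ b_0 = 9 − 0 − 8 = 1; all invariant factors of ∂_1 are 1 so no torsion. So H_0 = Z.
rank ∂_1 = 8, rank ∂_2 = 18 ⇒ b_1 = 27 − 8 − 18 = 1; ∂_2 has invariant factor(s) [2] giving torsion. So H_1 = Z ⊕ Z_2.
rank ∂_2 = 18, rank ∂_3 = 0 ⇒ b_2 = 18 − 18 − 0 = 0. So H_2 = 0.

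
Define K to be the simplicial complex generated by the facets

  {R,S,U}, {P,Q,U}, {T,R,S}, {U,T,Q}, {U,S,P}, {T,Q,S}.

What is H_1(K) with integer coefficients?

H_1 = Z.

We work with the vertex ordering P < Q < R < S < T < U. The simplices of K, each written with vertices in increasing order, are:

  0-simplices (6): P, Q, R, S, T, U
  1-simplices (12): PQ, PS, PU, QS, QT, QU, RS, RT, RU, ST, SU, TU
  2-simplices (6): PQU, PSU, QST, QTU, RST, RSU

so the chain groups are C_0 ≅ Z^6, C_1 ≅ Z^12, C_2 ≅ Z^6.

∂_1: C_1 → C_0 sends each edge [p,q] (with p < q) to q − p. For instance
  ∂PU = U − P.
This gives a 6×12 integer matrix of rank 5; reducing to Smith normal form yields diagonal entries (1,1,1,1,1).

Boundary ∂_2: C_2 → C_1 acts by ∂[p,q,r] = [q,r] − [p,r] + [p,q]. For instance
  ∂PSU = SU − PU + PS,
  ∂RST = ST − RT + RS.
The 12×6 boundary matrix has rank 6 and Smith normal form diag(1,1,1,1,1,1).

Computing H_k = (kernel of ∂_k) / (image of ∂_{k+1}):

  H_1: rank ker ∂_1 − rank ∂_2 = (12 − 5) − 6 = 1, and the invariant factors of ∂_2 are all 1, so H_1 = Z.

(K is a triangulation of the cylinder S^1 x I.)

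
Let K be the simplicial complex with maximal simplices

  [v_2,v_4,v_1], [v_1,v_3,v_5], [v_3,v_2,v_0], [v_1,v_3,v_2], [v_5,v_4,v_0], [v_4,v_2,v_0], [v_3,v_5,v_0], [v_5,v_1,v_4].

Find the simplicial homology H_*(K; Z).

H_0 ≅ Z,  H_1 = 0,  H_2 ≅ Z.

Order the vertices as v_0 < v_1 < v_2 < v_3 < v_4 < v_5. Listing each simplex with vertices in this order, K has dimension 2 with simplices:

  0-simplices (6): [v_0], [v_1], [v_2], [v_3], [v_4], [v_5]
  1-simplices (12): [v_0,v_2], [v_0,v_3], [v_0,v_4], [v_0,v_5], [v_1,v_2], [v_1,v_3], [v_1,v_4], [v_1,v_5], [v_2,v_3], [v_2,v_4], [v_3,v_5], [v_4,v_5]
  2-simplices (8): [v_0,v_2,v_3], [v_0,v_2,v_4], [v_0,v_3,v_5], [v_0,v_4,v_5], [v_1,v_2,v_3], [v_1,v_2,v_4], [v_1,v_3,v_5], [v_1,v_4,v_5]

giving chain groups C_0 ≅ Z^6, C_1 ≅ Z^12, C_2 ≅ Z^8.

Boundary ∂_1: C_1 → C_0 maps an edge to its endpoints' difference, ∂[p,q] = q − p.
This gives a 6×12 integer matrix of rank 5; reducing to Smith normal form yields diagonal entries (1,1,1,1,1).

Boundary ∂_2: C_2 → C_1 acts by ∂[p,q,r] = [q,r] − [p,r] + [p,q]. For instance
  ∂[v_1,v_4,v_5] = [v_4,v_5] − [v_1,v_5] + [v_1,v_4],
  ∂[v_0,v_3,v_5] = [v_3,v_5] − [v_0,v_5] + [v_0,v_3].
This gives a 12×8 integer matrix of rank 7; reducing to Smith normal form yields diagonal entries (1,1,1,1,1,1,1).

From H_k ≅ ker(∂_k) / im(∂_{k+1}) we obtain:

  H_0: rank C_0 − rank ∂_1 = 6 − 5 = 1, and the invariant factors of ∂_1 are all 1, so H_0 ≅ Z.
  H_1: rank ker ∂_1 − rank ∂_2 = (12 − 5) − 7 = 0, and the invariant factors of ∂_2 are all 1, so H_1 ≅ 0.
  H_2: rank ker ∂_2 − rank ∂_3 = (8 − 7) − 0 = 1, and there is no ∂_3, so H_2 ≅ Z.

(K is a triangulation of the 2-sphere S^2.)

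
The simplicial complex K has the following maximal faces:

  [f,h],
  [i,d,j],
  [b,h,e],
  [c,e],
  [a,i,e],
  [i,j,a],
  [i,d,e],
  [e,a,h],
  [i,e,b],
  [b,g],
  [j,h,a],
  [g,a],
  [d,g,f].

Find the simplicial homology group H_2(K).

H_2 ≅ 0.

We work with the vertex ordering a < b < c < d < e < f < g < h < i < j. The simplices of K, each written with vertices in increasing order, are:

  0-simplices (10): a, b, c, d, e, f, g, h, i, j
  1-simplices (21): ae, ag, ah, ai, aj, be, bg, bh, bi, ce, de, df, dg, di, dj, eh, ei, fg, fh, hj, ij
  2-simplices (9): aeh, aei, ahj, aij, beh, bei, dei, dfg, dij

so the chain groups are C_0 ≅ Z^10, C_1 ≅ Z^21, C_2 ≅ Z^9.

Boundary ∂_1: C_1 → C_0 maps an edge to its endpoints' difference, ∂[p,q] = q − p.
The resulting 10×21 matrix has rank 9, and its Smith normal form has invariant factors (1,1,1,1,1,1,1,1,1).

Boundary ∂_2: C_2 → C_1 acts by ∂[p,q,r] = [q,r] − [p,r] + [p,q]. For instance
  ∂dij = ij − dj + di,
  ∂dei = ei − di + de.
As a 21×9 matrix over Z this has rank 9, with invariant factors (1,1,1,1,1,1,1,1,1).

Now H_k = ker ∂_k / im ∂_{k+1}, so:

  H_2: rank ker ∂_2 − rank ∂_3 = (9 − 9) − 0 = 0, and there is no ∂_3, so H_2 ≅ 0.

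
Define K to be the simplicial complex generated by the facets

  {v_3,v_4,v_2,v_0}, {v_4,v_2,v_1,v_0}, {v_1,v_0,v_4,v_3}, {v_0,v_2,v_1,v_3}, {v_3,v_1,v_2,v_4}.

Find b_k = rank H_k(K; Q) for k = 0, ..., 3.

Take the total order v_0 < v_1 < v_2 < v_3 < v_4 on the vertex set. Then K (dimension 3) consists of the simplices:

  0-simplices (5): [v_0], [v_1], [v_2], [v_3], [v_4]
  1-simplices (10): [v_0,v_1], [v_0,v_2], [v_0,v_3], [v_0,v_4], [v_1,v_2], [v_1,v_3], [v_1,v_4], [v_2,v_3], [v_2,v_4], [v_3,v_4]
  2-simplices (10): [v_0,v_1,v_2], [v_0,v_1,v_3], [v_0,v_1,v_4], [v_0,v_2,v_3], [v_0,v_2,v_4], [v_0,v_3,v_4], [v_1,v_2,v_3], [v_1,v_2,v_4], [v_1,v_3,v_4], [v_2,v_3,v_4]
  3-simplices (5): [v_0,v_1,v_2,v_3], [v_0,v_1,v_2,v_4], [v_0,v_1,v_3,v_4], [v_0,v_2,v_3,v_4], [v_1,v_2,v_3,v_4]

giving chain groups C_0 ≅ Z^5, C_1 ≅ Z^10, C_2 ≅ Z^10, C_3 ≅ Z^5.

∂_1: C_1 → C_0 maps an edge to its endpoints' difference, ∂[p,q] = q − p.
This gives a 5×10 integer matrix of rank 4; reducing to Smith normal form yields diagonal entries (1,1,1,1).

∂_2: C_2 → C_1 maps a triangle to the signed sum of its edges. For instance
  ∂[v_1,v_3,v_4] = [v_3,v_4] − [v_1,v_4] + [v_1,v_3],
  ∂[v_0,v_1,v_3] = [v_1,v_3] − [v_0,v_3] + [v_0,v_1].
This gives a 10×10 integer matrix of rank 6; reducing to Smith normal form yields diagonal entries (1,1,1,1,1,1).

Boundary ∂_3: C_3 → C_2 sends each 3-simplex σ to the alternating sum Σ_i (−1)^i (σ with its i-th vertex removed). For instance
  ∂[v_1,v_2,v_3,v_4] = [v_2,v_3,v_4] − [v_1,v_3,v_4] + [v_1,v_2,v_4] − [v_1,v_2,v_3],
  ∂[v_0,v_2,v_3,v_4] = [v_2,v_3,v_4] − [v_0,v_3,v_4] + [v_0,v_2,v_4] − [v_0,v_2,v_3].
The 10×5 boundary matrix has rank 4 and Smith normal form diag(1,1,1,1).

Computing H_k = (kernel of ∂_k) / (image of ∂_{k+1}):

  H_0: rank C_0 − rank ∂_1 = 5 − 4 = 1, and the invariant factors of ∂_1 are all 1, so H_0 ≅ Z.
  H_1: rank ker ∂_1 − rank ∂_2 = (10 − 4) − 6 = 0, and the invariant factors of ∂_2 are all 1, so H_1 ≅ 0.
  H_2: rank ker ∂_2 − rank ∂_3 = (10 − 6) − 4 = 0, and the invariant factors of ∂_3 are all 1, so H_2 ≅ 0.
  H_3: rank ker ∂_3 − rank ∂_4 = (5 − 4) − 0 = 1, and there is no ∂_4, so H_3 ≅ Z.

Hence the Betti numbers are b_0 = 1, b_1 = 0, b_2 = 0, b_3 = 1.

b_0 = 1, b_1 = 0, b_2 = 0, b_3 = 1.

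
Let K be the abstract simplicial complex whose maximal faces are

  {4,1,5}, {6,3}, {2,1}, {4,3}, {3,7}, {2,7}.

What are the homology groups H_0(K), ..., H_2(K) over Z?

H_0 ≅ Z,  H_1 ≅ Z,  H_2 = 0.

We work with the vertex ordering 1 < 2 < 3 < 4 < 5 < 6 < 7. The simplices of K, each written with vertices in increasing order, are:

  0-simplices (7): [1], [2], [3], [4], [5], [6], [7]
  1-simplices (8): [1,2], [1,4], [1,5], [2,7], [3,4], [3,6], [3,7], [4,5]
  2-simplices (1): [1,4,5]

so the chain groups are C_0 ≅ Z^7, C_1 ≅ Z^8, C_2 ≅ Z^1.

Boundary ∂_1: C_1 → C_0 is given by ∂[p,q] = [q] − [p]. For instance
  ∂[1,4] = [4] − [1].
As a 7×8 matrix over Z this has rank 6, with invariant factors (1,1,1,1,1,1).

Boundary ∂_2: C_2 → C_1 maps a triangle to the signed sum of its edges. For instance
  ∂[1,4,5] = [4,5] − [1,5] + [1,4].
The 8×1 boundary matrix has rank 1 and Smith normal form diag(1).

Reading off H_k = ker ∂_k / im ∂_{k+1}:

  H_0: rank C_0 − rank ∂_1 = 7 − 6 = 1, and the invariant factors of ∂_1 are all 1, so H_0 = Z.
  H_1: rank ker ∂_1 − rank ∂_2 = (8 − 6) − 1 = 1, and the invariant factors of ∂_2 are all 1, so H_1 = Z.
  H_2: rank ker ∂_2 − rank ∂_3 = (1 − 1) − 0 = 0, and there is no ∂_3, so H_2 = 0.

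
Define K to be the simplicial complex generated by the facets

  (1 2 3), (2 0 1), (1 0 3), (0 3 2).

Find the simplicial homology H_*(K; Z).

Take the total order 0 < 1 < 2 < 3 on the vertex set. Then K (dimension 2) consists of the simplices:

  0-simplices (4): [0], [1], [2], [3]
  1-simplices (6): [0,1], [0,2], [0,3], [1,2], [1,3], [2,3]
  2-simplices (4): [0,1,2], [0,1,3], [0,2,3], [1,2,3]

giving chain groups C_0 ≅ Z^4, C_1 ≅ Z^6, C_2 ≅ Z^4.

Boundary ∂_1: C_1 → C_0 is given by ∂[p,q] = [q] − [p]. For instance
  ∂[0,2] = [2] − [0].
As a 4×6 matrix over Z this has rank 3, with invariant factors (1,1,1).

The boundary map ∂_2: C_2 → C_1 acts by ∂[p,q,r] = [q,r] − [p,r] + [p,q]. For instance
  ∂[0,2,3] = [2,3] − [0,3] + [0,2],
  ∂[0,1,3] = [1,3] − [0,3] + [0,1].
The 6×4 boundary matrix has rank 3 and Smith normal form diag(1,1,1).

From H_k ≅ ker(∂_k) / im(∂_{k+1}) we obtain:

  H_0: rank C_0 − rank ∂_1 = 4 − 3 = 1, and the invariant factors of ∂_1 are all 1, so H_0 ≅ Z.
  H_1: rank ker ∂_1 − rank ∂_2 = (6 − 3) − 3 = 0, and the invariant factors of ∂_2 are all 1, so H_1 ≅ 0.
  H_2: rank ker ∂_2 − rank ∂_3 = (4 − 3) − 0 = 1, and there is no ∂_3, so H_2 ≅ Z.

As a check, the Euler characteristic is 4 − 6 + 4 = 2, which agrees with 1 − 0 + 1 = 2.

H_0 ≅ Z,  H_1 = 0,  H_2 ≅ Z.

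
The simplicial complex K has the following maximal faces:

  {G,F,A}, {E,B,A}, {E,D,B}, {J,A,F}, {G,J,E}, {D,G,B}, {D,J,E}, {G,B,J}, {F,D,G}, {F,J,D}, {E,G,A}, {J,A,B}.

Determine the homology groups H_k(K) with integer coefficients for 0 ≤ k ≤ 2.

Take the total order A < B < D < E < F < G < J on the vertex set. Then K (dimension 2) consists of the simplices:

  0-simplices (7): A, B, D, E, F, G, J
  1-simplices (18): AB, AE, AF, AG, AJ, BD, BE, BG, BJ, DE, DF, DG, DJ, EG, EJ, FG, FJ, GJ
  2-simplices (12): ABE, ABJ, AEG, AFG, AFJ, BDE, BDG, BGJ, DEJ, DFG, DFJ, EGJ

Hence C_0 ≅ Z^7, C_1 ≅ Z^18, C_2 ≅ Z^12.

Boundary ∂_1: C_1 → C_0 maps an edge to its endpoints' difference, ∂[p,q] = q − p. For instance
  ∂BG = G − B.
The 7×18 boundary matrix has rank 6 and Smith normal form diag(1,1,1,1,1,1).

Boundary ∂_2: C_2 → C_1 acts by ∂[p,q,r] = [q,r] − [p,r] + [p,q]. For instance
  ∂AFJ = FJ − AJ + AF,
  ∂ABE = BE − AE + AB.
This gives a 18×12 integer matrix of rank 12; reducing to Smith normal form yields diagonal entries (1,1,1,1,1,1,1,1,1,1,1,2).

Now H_k = ker ∂_k / im ∂_{k+1}, so:

  H_0: rank C_0 − rank ∂_1 = 7 − 6 = 1, and the invariant factors of ∂_1 are all 1, so H_0 ≅ Z.
  H_1: rank ker ∂_1 − rank ∂_2 = (18 − 6) − 12 = 0, and ∂_2 has invariant factor 2 > 1, so H_1 ≅ Z/2.
  H_2: rank ker ∂_2 − rank ∂_3 = (12 − 12) − 0 = 0, and there is no ∂_3, so H_2 ≅ 0.

As a check, the Euler characteristic is 7 − 18 + 12 = 1, which agrees with 1 − 0 + 0 = 1.
(K is a triangulation of the real projective plane RP^2.)

H_0 ≅ Z,  H_1 ≅ Z/2,  H_2 = 0.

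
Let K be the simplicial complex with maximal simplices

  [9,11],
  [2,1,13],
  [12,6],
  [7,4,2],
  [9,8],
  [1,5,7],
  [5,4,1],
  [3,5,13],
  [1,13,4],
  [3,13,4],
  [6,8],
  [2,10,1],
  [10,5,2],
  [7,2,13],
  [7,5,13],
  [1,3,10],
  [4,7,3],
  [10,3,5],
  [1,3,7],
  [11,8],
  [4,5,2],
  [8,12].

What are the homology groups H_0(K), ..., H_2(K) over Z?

H_0 ≅ Z^2,  H_1 ≅ Z^4,  H_2 ≅ Z.

Take the total order 1 < 2 < 3 < 4 < 5 < 6 < 7 < 8 < 9 < 10 < 11 < 12 < 13 on the vertex set. Then K (dimension 2) consists of the simplices:

  0-simplices (13): [1], [2], [3], [4], [5], [6], [7], [8], [9], [10], [11], [12], [13]
  1-simplices (30): (30 of them)
  2-simplices (16): [1,2,10], [1,2,13], [1,3,7], [1,3,10], [1,4,5], [1,4,13], [1,5,7], [2,4,5], [2,4,7], [2,5,10], [2,7,13], [3,4,7], [3,4,13], [3,5,10], [3,5,13], [5,7,13]

giving chain groups C_0 ≅ Z^13, C_1 ≅ Z^30, C_2 ≅ Z^16.

Boundary ∂_1: C_1 → C_0 sends each edge [p,q] (with p < q) to q − p.
This gives a 13×30 integer matrix of rank 11; reducing to Smith normal form yields diagonal entries (1,1,1,1,1,1,1,1,1,1,1).

The boundary map ∂_2: C_2 → C_1 acts by ∂[p,q,r] = [q,r] − [p,r] + [p,q]. For instance
  ∂[3,4,7] = [4,7] − [3,7] + [3,4],
  ∂[1,4,5] = [4,5] − [1,5] + [1,4].
The 30×16 boundary matrix has rank 15 and Smith normal form diag(1,1,1,1,1,1,1,1,1,1,1,1,1,1,1).

From H_k ≅ ker(∂_k) / im(∂_{k+1}) we obtain:

  H_0: rank C_0 − rank ∂_1 = 13 − 11 = 2, and the invariant factors of ∂_1 are all 1, so H_0 ≅ Z^2.
  H_1: rank ker ∂_1 − rank ∂_2 = (30 − 11) − 15 = 4, and the invariant factors of ∂_2 are all 1, so H_1 ≅ Z^4.
  H_2: rank ker ∂_2 − rank ∂_3 = (16 − 15) − 0 = 1, and there is no ∂_3, so H_2 ≅ Z.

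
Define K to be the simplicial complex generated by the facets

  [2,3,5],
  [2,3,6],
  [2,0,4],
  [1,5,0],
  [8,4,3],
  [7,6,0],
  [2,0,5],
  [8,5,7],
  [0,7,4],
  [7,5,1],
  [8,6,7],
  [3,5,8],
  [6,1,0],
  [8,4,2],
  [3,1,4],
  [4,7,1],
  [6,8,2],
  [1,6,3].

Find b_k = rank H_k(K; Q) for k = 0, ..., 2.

b_0 = 1, b_1 = 1, b_2 = 0.

We work with the vertex ordering 0 < 1 < 2 < 3 < 4 < 5 < 6 < 7 < 8. The simplices of K, each written with vertices in increasing order, are:

  0-simplices (9): [0], [1], [2], [3], [4], [5], [6], [7], [8]
  1-simplices (27): (27 of them)
  2-simplices (18): [0,1,5], [0,1,6], [0,2,4], [0,2,5], [0,4,7], [0,6,7], [1,3,4], [1,3,6], [1,4,7], [1,5,7], [2,3,5], [2,3,6], [2,4,8], [2,6,8], [3,4,8], [3,5,8], [5,7,8], [6,7,8]

so the chain groups are C_0 ≅ Z^9, C_1 ≅ Z^27, C_2 ≅ Z^18.

∂_1: C_1 → C_0 maps an edge to its endpoints' difference, ∂[p,q] = q − p. For instance
  ∂[3,4] = [4] − [3].
The resulting 9×27 matrix has rank 8, and its Smith normal form has invariant factors (1,1,1,1,1,1,1,1).

∂_2: C_2 → C_1 sends each 2-simplex [p,q,r] to [q,r] − [p,r] + [p,q]. For instance
  ∂[2,6,8] = [6,8] − [2,8] + [2,6],
  ∂[3,5,8] = [5,8] − [3,8] + [3,5].
The resulting 27×18 matrix has rank 18, and its Smith normal form has invariant factors (1,1,1,1,1,1,1,1,1,1,1,1,1,1,1,1,1,2).

Reading off H_k = ker ∂_k / im ∂_{k+1}:

  H_0: rank C_0 − rank ∂_1 = 9 − 8 = 1, and the invariant factors of ∂_1 are all 1, so H_0 ≅ Z.
  H_1: rank ker ∂_1 − rank ∂_2 = (27 − 8) − 18 = 1, and ∂_2 has invariant factor 2 > 1, so H_1 ≅ Z ⊕ Z_2.
  H_2: rank ker ∂_2 − rank ∂_3 = (18 − 18) − 0 = 0, and there is no ∂_3, so H_2 ≅ 0.

Hence the Betti numbers are b_0 = 1, b_1 = 1, b_2 = 0.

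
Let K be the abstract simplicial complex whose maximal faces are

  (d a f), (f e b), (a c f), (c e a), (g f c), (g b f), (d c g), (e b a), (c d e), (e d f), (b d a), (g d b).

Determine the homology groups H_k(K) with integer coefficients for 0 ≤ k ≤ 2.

H_0 = Z,  H_1 = Z_2,  H_2 = 0.

K has 7 vertices, 18 edges, 12 triangles.
rank ∂_0 = 0, rank ∂_1 = 6 ⇒ b_0 = 7 − 0 − 6 = 1; all invariant factors of ∂_1 are 1 so no torsion. So H_0 ≅ Z.
rank ∂_1 = 6, rank ∂_2 = 12 ⇒ b_1 = 18 − 6 − 12 = 0; ∂_2 has invariant factor(s) [2] giving torsion. So H_1 ≅ Z_2.
rank ∂_2 = 12, rank ∂_3 = 0 ⇒ b_2 = 12 − 12 − 0 = 0. So H_2 ≅ 0.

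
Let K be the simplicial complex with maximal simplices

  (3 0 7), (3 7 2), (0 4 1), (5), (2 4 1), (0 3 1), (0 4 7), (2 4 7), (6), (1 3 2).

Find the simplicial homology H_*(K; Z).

Fix the vertex order 0 < 1 < 2 < 3 < 4 < 5 < 6 < 7 and write every simplex with vertices in increasing order. Then dim K = 2 and the simplices of K are:

  0-simplices (8): [0], [1], [2], [3], [4], [5], [6], [7]
  1-simplices (12): [0,1], [0,3], [0,4], [0,7], [1,2], [1,3], [1,4], [2,3], [2,4], [2,7], [3,7], [4,7]
  2-simplices (8): [0,1,3], [0,1,4], [0,3,7], [0,4,7], [1,2,3], [1,2,4], [2,3,7], [2,4,7]

Hence C_0 ≅ Z^8, C_1 ≅ Z^12, C_2 ≅ Z^8.

Boundary ∂_1: C_1 → C_0 is given by ∂[p,q] = [q] − [p]. For instance
  ∂[0,4] = [4] − [0].
This gives a 8×12 integer matrix of rank 5; reducing to Smith normal form yields diagonal entries (1,1,1,1,1).

The boundary map ∂_2: C_2 → C_1 acts by ∂[p,q,r] = [q,r] − [p,r] + [p,q]. For instance
  ∂[2,4,7] = [4,7] − [2,7] + [2,4],
  ∂[0,1,3] = [1,3] − [0,3] + [0,1].
As a 12×8 matrix over Z this has rank 7, with invariant factors (1,1,1,1,1,1,1).

Now H_k = ker ∂_k / im ∂_{k+1}, so:

  H_0: rank C_0 − rank ∂_1 = 8 − 5 = 3, and the invariant factors of ∂_1 are all 1, so H_0 = Z^3.
  H_1: rank ker ∂_1 − rank ∂_2 = (12 − 5) − 7 = 0, and the invariant factors of ∂_2 are all 1, so H_1 = 0.
  H_2: rank ker ∂_2 − rank ∂_3 = (8 − 7) − 0 = 1, and there is no ∂_3, so H_2 = Z.

As a check, the Euler characteristic is 8 − 12 + 8 = 4, which agrees with 3 − 0 + 1 = 4.

H_0 = Z^3,  H_1 = 0,  H_2 = Z.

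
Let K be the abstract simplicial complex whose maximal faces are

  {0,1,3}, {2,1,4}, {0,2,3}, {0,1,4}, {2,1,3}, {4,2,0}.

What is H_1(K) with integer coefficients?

H_1 = 0.

Take the total order 0 < 1 < 2 < 3 < 4 on the vertex set. Then K (dimension 2) consists of the simplices:

  0-simplices (5): [0], [1], [2], [3], [4]
  1-simplices (9): [0,1], [0,2], [0,3], [0,4], [1,2], [1,3], [1,4], [2,3], [2,4]
  2-simplices (6): [0,1,3], [0,1,4], [0,2,3], [0,2,4], [1,2,3], [1,2,4]

Hence C_0 ≅ Z^5, C_1 ≅ Z^9, C_2 ≅ Z^6.

The boundary map ∂_1: C_1 → C_0 maps an edge to its endpoints' difference, ∂[p,q] = q − p.
This gives a 5×9 integer matrix of rank 4; reducing to Smith normal form yields diagonal entries (1,1,1,1).

∂_2: C_2 → C_1 acts by ∂[p,q,r] = [q,r] − [p,r] + [p,q]. For instance
  ∂[1,2,4] = [2,4] − [1,4] + [1,2],
  ∂[0,2,3] = [2,3] − [0,3] + [0,2].
As a 9×6 matrix over Z this has rank 5, with invariant factors (1,1,1,1,1).

Reading off H_k = ker ∂_k / im ∂_{k+1}:

  H_1: rank ker ∂_1 − rank ∂_2 = (9 − 4) − 5 = 0, and the invariant factors of ∂_2 are all 1, so H_1 ≅ 0.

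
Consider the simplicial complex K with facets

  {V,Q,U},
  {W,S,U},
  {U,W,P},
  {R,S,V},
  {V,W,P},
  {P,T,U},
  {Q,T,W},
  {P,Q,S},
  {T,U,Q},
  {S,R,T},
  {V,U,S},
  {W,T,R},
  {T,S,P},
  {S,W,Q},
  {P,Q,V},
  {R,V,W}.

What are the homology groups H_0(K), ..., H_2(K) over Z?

K has 8 vertices, 24 edges, 16 triangles.
rank ∂_0 = 0, rank ∂_1 = 7 ⇒ b_0 = 8 − 0 − 7 = 1; all invariant factors of ∂_1 are 1 so no torsion. So H_0 ≅ Z.
rank ∂_1 = 7, rank ∂_2 = 15 ⇒ b_1 = 24 − 7 − 15 = 2; all invariant factors of ∂_2 are 1 so no torsion. So H_1 ≅ Z^2.
rank ∂_2 = 15, rank ∂_3 = 0 ⇒ b_2 = 16 − 15 − 0 = 1. So H_2 ≅ Z.

H_0 ≅ Z,  H_1 ≅ Z^2,  H_2 ≅ Z.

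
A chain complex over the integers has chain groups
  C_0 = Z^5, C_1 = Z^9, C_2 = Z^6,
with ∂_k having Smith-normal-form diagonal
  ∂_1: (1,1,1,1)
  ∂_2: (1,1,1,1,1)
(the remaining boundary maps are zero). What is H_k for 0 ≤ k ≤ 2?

H_0 = Z,  H_1 = 0,  H_2 = Z.

H_0: b_0 = 5 − 0 − 4 = 1; torsion from ∂_1 factors > 1: none. So H_0 = Z.
H_1: b_1 = 9 − 4 − 5 = 0; torsion from ∂_2 factors > 1: none. So H_1 = 0.
H_2: b_2 = 6 − 5 − 0 = 1; torsion from ∂_3 factors > 1: none. So H_2 = Z.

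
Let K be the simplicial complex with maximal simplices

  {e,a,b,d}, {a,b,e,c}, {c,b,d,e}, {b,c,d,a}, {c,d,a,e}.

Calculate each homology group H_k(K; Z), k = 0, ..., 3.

H_0 = Z,  H_1 = 0,  H_2 = 0,  H_3 = Z.

Fix the vertex order a < b < c < d < e and write every simplex with vertices in increasing order. Then dim K = 3 and the simplices of K are:

  0-simplices (5): a, b, c, d, e
  1-simplices (10): ab, ac, ad, ae, bc, bd, be, cd, ce, de
  2-simplices (10): abc, abd, abe, acd, ace, ade, bcd, bce, bde, cde
  3-simplices (5): abcd, abce, abde, acde, bcde

giving chain groups C_0 ≅ Z^5, C_1 ≅ Z^10, C_2 ≅ Z^10, C_3 ≅ Z^5.

The boundary map ∂_1: C_1 → C_0 maps an edge to its endpoints' difference, ∂[p,q] = q − p.
The resulting 5×10 matrix has rank 4, and its Smith normal form has invariant factors (1,1,1,1).

The boundary map ∂_2: C_2 → C_1 maps a triangle to the signed sum of its edges. For instance
  ∂abd = bd − ad + ab,
  ∂acd = cd − ad + ac.
As a 10×10 matrix over Z this has rank 6, with invariant factors (1,1,1,1,1,1).

The boundary map ∂_3: C_3 → C_2 sends each 3-simplex σ to the alternating sum Σ_i (−1)^i (σ with its i-th vertex removed). For instance
  ∂acde = cde − ade + ace − acd,
  ∂bcde = cde − bde + bce − bcd.
This gives a 10×5 integer matrix of rank 4; reducing to Smith normal form yields diagonal entries (1,1,1,1).

Reading off H_k = ker ∂_k / im ∂_{k+1}:

  H_0: rank C_0 − rank ∂_1 = 5 − 4 = 1, and the invariant factors of ∂_1 are all 1, so H_0 = Z.
  H_1: rank ker ∂_1 − rank ∂_2 = (10 − 4) − 6 = 0, and the invariant factors of ∂_2 are all 1, so H_1 = 0.
  H_2: rank ker ∂_2 − rank ∂_3 = (10 − 6) − 4 = 0, and the invariant factors of ∂_3 are all 1, so H_2 = 0.
  H_3: rank ker ∂_3 − rank ∂_4 = (5 − 4) − 0 = 1, and there is no ∂_4, so H_3 = Z.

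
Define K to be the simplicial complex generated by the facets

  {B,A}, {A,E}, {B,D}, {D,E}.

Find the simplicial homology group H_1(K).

H_1 = Z.

Order the vertices as A < B < D < E. Listing each simplex with vertices in this order, K has dimension 1 with simplices:

  0-simplices (4): A, B, D, E
  1-simplices (4): AB, AE, BD, DE

so the chain groups are C_0 ≅ Z^4, C_1 ≅ Z^4.

The boundary map ∂_1: C_1 → C_0 is given by ∂[p,q] = [q] − [p]. For instance
  ∂DE = E − D.
The 4×4 boundary matrix has rank 3 and Smith normal form diag(1,1,1).

Reading off H_k = ker ∂_k / im ∂_{k+1}:

  H_1: rank ker ∂_1 − rank ∂_2 = (4 − 3) − 0 = 1, and there is no ∂_2, so H_1 ≅ Z.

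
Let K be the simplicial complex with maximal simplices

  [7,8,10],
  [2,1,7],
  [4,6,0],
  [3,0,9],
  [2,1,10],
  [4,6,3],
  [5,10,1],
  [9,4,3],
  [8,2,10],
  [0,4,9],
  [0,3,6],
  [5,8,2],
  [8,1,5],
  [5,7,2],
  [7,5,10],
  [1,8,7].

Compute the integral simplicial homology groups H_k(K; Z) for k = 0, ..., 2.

H_0 = Z^2,  H_1 = Z/2,  H_2 = Z.

Take the total order 0 < 1 < 2 < 3 < 4 < 5 < 6 < 7 < 8 < 9 < 10 on the vertex set. Then K (dimension 2) consists of the simplices:

  0-simplices (11): [0], [1], [2], [3], [4], [5], [6], [7], [8], [9], [10]
  1-simplices (24): (24 of them)
  2-simplices (16): [0,3,6], [0,3,9], [0,4,6], [0,4,9], [1,2,7], [1,2,10], [1,5,8], [1,5,10], [1,7,8], [2,5,7], [2,5,8], [2,8,10], [3,4,6], [3,4,9], [5,7,10], [7,8,10]

giving chain groups C_0 ≅ Z^11, C_1 ≅ Z^24, C_2 ≅ Z^16.

The boundary map ∂_1: C_1 → C_0 maps an edge to its endpoints' difference, ∂[p,q] = q − p. For instance
  ∂[7,8] = [8] − [7].
The resulting 11×24 matrix has rank 9, and its Smith normal form has invariant factors (1,1,1,1,1,1,1,1,1).

∂_2: C_2 → C_1 acts by ∂[p,q,r] = [q,r] − [p,r] + [p,q]. For instance
  ∂[1,5,10] = [5,10] − [1,10] + [1,5],
  ∂[1,5,8] = [5,8] − [1,8] + [1,5].
As a 24×16 matrix over Z this has rank 15, with invariant factors (1,1,1,1,1,1,1,1,1,1,1,1,1,1,2).

From H_k ≅ ker(∂_k) / im(∂_{k+1}) we obtain:

  H_0: rank C_0 − rank ∂_1 = 11 − 9 = 2, and the invariant factors of ∂_1 are all 1, so H_0 = Z^2.
  H_1: rank ker ∂_1 − rank ∂_2 = (24 − 9) − 15 = 0, and ∂_2 has invariant factor 2 > 1, so H_1 = Z/2.
  H_2: rank ker ∂_2 − rank ∂_3 = (16 − 15) − 0 = 1, and there is no ∂_3, so H_2 = Z.

(K is a triangulation of the disjoint union of the real projective plane RP^2 and the 2-sphere S^2.)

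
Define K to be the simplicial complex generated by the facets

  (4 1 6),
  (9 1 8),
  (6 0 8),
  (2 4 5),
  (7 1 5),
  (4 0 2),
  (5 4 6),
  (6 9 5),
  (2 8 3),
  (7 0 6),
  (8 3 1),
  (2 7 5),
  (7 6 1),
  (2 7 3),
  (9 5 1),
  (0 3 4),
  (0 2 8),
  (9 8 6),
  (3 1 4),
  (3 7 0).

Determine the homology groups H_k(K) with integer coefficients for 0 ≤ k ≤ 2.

We work with the vertex ordering 0 < 1 < 2 < 3 < 4 < 5 < 6 < 7 < 8 < 9. The simplices of K, each written with vertices in increasing order, are:

  0-simplices (10): [0], [1], [2], [3], [4], [5], [6], [7], [8], [9]
  1-simplices (30): (30 of them)
  2-simplices (20): (20 of them)

giving chain groups C_0 ≅ Z^10, C_1 ≅ Z^30, C_2 ≅ Z^20.

The boundary map ∂_1: C_1 → C_0 maps an edge to its endpoints' difference, ∂[p,q] = q − p. For instance
  ∂[0,2] = [2] − [0].
This gives a 10×30 integer matrix of rank 9; reducing to Smith normal form yields diagonal entries (1,1,1,1,1,1,1,1,1).

Boundary ∂_2: C_2 → C_1 maps a triangle to the signed sum of its edges. For instance
  ∂[2,3,7] = [3,7] − [2,7] + [2,3],
  ∂[0,2,4] = [2,4] − [0,4] + [0,2].
The resulting 30×20 matrix has rank 20, and its Smith normal form has invariant factors (1,1,1,1,1,1,1,1,1,1,1,1,1,1,1,1,1,1,1,2).

Now H_k = ker ∂_k / im ∂_{k+1}, so:

  H_0: rank C_0 − rank ∂_1 = 10 − 9 = 1, and the invariant factors of ∂_1 are all 1, so H_0 ≅ Z.
  H_1: rank ker ∂_1 − rank ∂_2 = (30 − 9) − 20 = 1, and ∂_2 has invariant factor 2 > 1, so H_1 ≅ Z ⊕ Z/2.
  H_2: rank ker ∂_2 − rank ∂_3 = (20 − 20) − 0 = 0, and there is no ∂_3, so H_2 ≅ 0.

(K is a triangulation of the Klein bottle.)

H_0 = Z,  H_1 = Z ⊕ Z/2,  H_2 = 0.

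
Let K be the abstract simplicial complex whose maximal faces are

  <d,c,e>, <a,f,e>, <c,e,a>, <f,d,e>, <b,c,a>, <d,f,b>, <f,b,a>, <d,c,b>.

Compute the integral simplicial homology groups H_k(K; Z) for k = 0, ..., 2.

H_0 ≅ Z,  H_1 = 0,  H_2 ≅ Z.

K has 6 vertices, 12 edges, 8 triangles.
rank ∂_0 = 0, rank ∂_1 = 5 ⇒ b_0 = 6 − 0 − 5 = 1; all invariant factors of ∂_1 are 1 so no torsion. So H_0 ≅ Z.
rank ∂_1 = 5, rank ∂_2 = 7 ⇒ b_1 = 12 − 5 − 7 = 0; all invariant factors of ∂_2 are 1 so no torsion. So H_1 ≅ 0.
rank ∂_2 = 7, rank ∂_3 = 0 ⇒ b_2 = 8 − 7 − 0 = 1. So H_2 ≅ Z.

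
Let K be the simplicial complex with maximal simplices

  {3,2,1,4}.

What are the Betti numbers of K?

b_0 = 1, b_1 = 0, b_2 = 0, b_3 = 0.

Take the total order 1 < 2 < 3 < 4 on the vertex set. Then K (dimension 3) consists of the simplices:

  0-simplices (4): [1], [2], [3], [4]
  1-simplices (6): [1,2], [1,3], [1,4], [2,3], [2,4], [3,4]
  2-simplices (4): [1,2,3], [1,2,4], [1,3,4], [2,3,4]
  3-simplices (1): [1,2,3,4]

so the chain groups are C_0 ≅ Z^4, C_1 ≅ Z^6, C_2 ≅ Z^4, C_3 ≅ Z^1.

∂_1: C_1 → C_0 sends each edge [p,q] (with p < q) to q − p.
The resulting 4×6 matrix has rank 3, and its Smith normal form has invariant factors (1,1,1).

Boundary ∂_2: C_2 → C_1 acts by ∂[p,q,r] = [q,r] − [p,r] + [p,q]. For instance
  ∂[2,3,4] = [3,4] − [2,4] + [2,3],
  ∂[1,2,4] = [2,4] − [1,4] + [1,2].
As a 6×4 matrix over Z this has rank 3, with invariant factors (1,1,1).

The boundary map ∂_3: C_3 → C_2 sends each 3-simplex σ to the alternating sum Σ_i (−1)^i (σ with its i-th vertex removed). For instance
  ∂[1,2,3,4] = [2,3,4] − [1,3,4] + [1,2,4] − [1,2,3].
The 4×1 boundary matrix has rank 1 and Smith normal form diag(1).

Computing H_k = (kernel of ∂_k) / (image of ∂_{k+1}):

  H_0: rank C_0 − rank ∂_1 = 4 − 3 = 1, and the invariant factors of ∂_1 are all 1, so H_0 ≅ Z.
  H_1: rank ker ∂_1 − rank ∂_2 = (6 − 3) − 3 = 0, and the invariant factors of ∂_2 are all 1, so H_1 ≅ 0.
  H_2: rank ker ∂_2 − rank ∂_3 = (4 − 3) − 1 = 0, and the invariant factors of ∂_3 are all 1, so H_2 ≅ 0.
  H_3: rank ker ∂_3 − rank ∂_4 = (1 − 1) − 0 = 0, and there is no ∂_4, so H_3 ≅ 0.

(K is a triangulation of the 3-simplex.)

Hence the Betti numbers are b_0 = 1, b_1 = 0, b_2 = 0, b_3 = 0.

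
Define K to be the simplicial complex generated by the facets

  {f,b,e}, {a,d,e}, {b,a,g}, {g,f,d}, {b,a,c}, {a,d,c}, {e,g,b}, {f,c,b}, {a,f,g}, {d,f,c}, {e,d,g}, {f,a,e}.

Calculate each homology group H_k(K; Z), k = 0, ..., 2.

Fix the vertex order a < b < c < d < e < f < g and write every simplex with vertices in increasing order. Then dim K = 2 and the simplices of K are:

  0-simplices (7): a, b, c, d, e, f, g
  1-simplices (18): ab, ac, ad, ae, af, ag, bc, be, bf, bg, cd, cf, de, df, dg, ef, eg, fg
  2-simplices (12): abc, abg, acd, ade, aef, afg, bcf, bef, beg, cdf, deg, dfg

so the chain groups are C_0 ≅ Z^7, C_1 ≅ Z^18, C_2 ≅ Z^12.

∂_1: C_1 → C_0 sends each edge [p,q] (with p < q) to q − p.
This gives a 7×18 integer matrix of rank 6; reducing to Smith normal form yields diagonal entries (1,1,1,1,1,1).

Boundary ∂_2: C_2 → C_1 acts by ∂[p,q,r] = [q,r] − [p,r] + [p,q]. For instance
  ∂beg = eg − bg + be,
  ∂afg = fg − ag + af.
The 18×12 boundary matrix has rank 12 and Smith normal form diag(1,1,1,1,1,1,1,1,1,1,1,2).

Computing H_k = (kernel of ∂_k) / (image of ∂_{k+1}):

  H_0: rank C_0 − rank ∂_1 = 7 − 6 = 1, and the invariant factors of ∂_1 are all 1, so H_0 ≅ Z.
  H_1: rank ker ∂_1 − rank ∂_2 = (18 − 6) − 12 = 0, and ∂_2 has invariant factor 2 > 1, so H_1 ≅ Z/2Z.
  H_2: rank ker ∂_2 − rank ∂_3 = (12 − 12) − 0 = 0, and there is no ∂_3, so H_2 ≅ 0.

H_0 = Z,  H_1 = Z/2Z,  H_2 = 0.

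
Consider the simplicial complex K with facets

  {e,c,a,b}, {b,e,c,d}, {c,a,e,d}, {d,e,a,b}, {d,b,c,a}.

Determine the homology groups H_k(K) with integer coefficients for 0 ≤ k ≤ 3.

Order the vertices as a < b < c < d < e. Listing each simplex with vertices in this order, K has dimension 3 with simplices:

  0-simplices (5): a, b, c, d, e
  1-simplices (10): ab, ac, ad, ae, bc, bd, be, cd, ce, de
  2-simplices (10): abc, abd, abe, acd, ace, ade, bcd, bce, bde, cde
  3-simplices (5): abcd, abce, abde, acde, bcde

giving chain groups C_0 ≅ Z^5, C_1 ≅ Z^10, C_2 ≅ Z^10, C_3 ≅ Z^5.

Boundary ∂_1: C_1 → C_0 is given by ∂[p,q] = [q] − [p].
As a 5×10 matrix over Z this has rank 4, with invariant factors (1,1,1,1).

Boundary ∂_2: C_2 → C_1 acts by ∂[p,q,r] = [q,r] − [p,r] + [p,q]. For instance
  ∂cde = de − ce + cd,
  ∂ade = de − ae + ad.
This gives a 10×10 integer matrix of rank 6; reducing to Smith normal form yields diagonal entries (1,1,1,1,1,1).

∂_3: C_3 → C_2 sends each 3-simplex σ to the alternating sum Σ_i (−1)^i (σ with its i-th vertex removed). For instance
  ∂abce = bce − ace + abe − abc,
  ∂acde = cde − ade + ace − acd.
The resulting 10×5 matrix has rank 4, and its Smith normal form has invariant factors (1,1,1,1).

Now H_k = ker ∂_k / im ∂_{k+1}, so:

  H_0: rank C_0 − rank ∂_1 = 5 − 4 = 1, and the invariant factors of ∂_1 are all 1, so H_0 ≅ Z.
  H_1: rank ker ∂_1 − rank ∂_2 = (10 − 4) − 6 = 0, and the invariant factors of ∂_2 are all 1, so H_1 ≅ 0.
  H_2: rank ker ∂_2 − rank ∂_3 = (10 − 6) − 4 = 0, and the invariant factors of ∂_3 are all 1, so H_2 ≅ 0.
  H_3: rank ker ∂_3 − rank ∂_4 = (5 − 4) − 0 = 1, and there is no ∂_4, so H_3 ≅ Z.

H_0 ≅ Z,  H_1 = 0,  H_2 = 0,  H_3 ≅ Z.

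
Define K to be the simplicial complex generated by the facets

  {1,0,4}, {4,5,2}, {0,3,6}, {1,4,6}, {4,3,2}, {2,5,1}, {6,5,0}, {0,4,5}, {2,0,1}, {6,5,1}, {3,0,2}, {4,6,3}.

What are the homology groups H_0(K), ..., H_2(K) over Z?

H_0 = Z,  H_1 = Z/2Z,  H_2 = 0.

Fix the vertex order 0 < 1 < 2 < 3 < 4 < 5 < 6 and write every simplex with vertices in increasing order. Then dim K = 2 and the simplices of K are:

  0-simplices (7): [0], [1], [2], [3], [4], [5], [6]
  1-simplices (18): [0,1], [0,2], [0,3], [0,4], [0,5], [0,6], [1,2], [1,4], [1,5], [1,6], [2,3], [2,4], [2,5], [3,4], [3,6], [4,5], [4,6], [5,6]
  2-simplices (12): [0,1,2], [0,1,4], [0,2,3], [0,3,6], [0,4,5], [0,5,6], [1,2,5], [1,4,6], [1,5,6], [2,3,4], [2,4,5], [3,4,6]

so the chain groups are C_0 ≅ Z^7, C_1 ≅ Z^18, C_2 ≅ Z^12.

∂_1: C_1 → C_0 sends each edge [p,q] (with p < q) to q − p. For instance
  ∂[0,3] = [3] − [0].
This gives a 7×18 integer matrix of rank 6; reducing to Smith normal form yields diagonal entries (1,1,1,1,1,1).

Boundary ∂_2: C_2 → C_1 maps a triangle to the signed sum of its edges. For instance
  ∂[2,3,4] = [3,4] − [2,4] + [2,3],
  ∂[0,2,3] = [2,3] − [0,3] + [0,2].
The resulting 18×12 matrix has rank 12, and its Smith normal form has invariant factors (1,1,1,1,1,1,1,1,1,1,1,2).

Reading off H_k = ker ∂_k / im ∂_{k+1}:

  H_0: rank C_0 − rank ∂_1 = 7 − 6 = 1, and the invariant factors of ∂_1 are all 1, so H_0 = Z.
  H_1: rank ker ∂_1 − rank ∂_2 = (18 − 6) − 12 = 0, and ∂_2 has invariant factor 2 > 1, so H_1 = Z/2Z.
  H_2: rank ker ∂_2 − rank ∂_3 = (12 − 12) − 0 = 0, and there is no ∂_3, so H_2 = 0.

(K is a triangulation of the real projective plane RP^2.)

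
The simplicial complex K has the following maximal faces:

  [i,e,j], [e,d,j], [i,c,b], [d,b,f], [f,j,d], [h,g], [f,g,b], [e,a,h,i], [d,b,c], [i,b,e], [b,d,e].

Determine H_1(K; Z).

Take the total order a < b < c < d < e < f < g < h < i < j on the vertex set. Then K (dimension 3) consists of the simplices:

  0-simplices (10): a, b, c, d, e, f, g, h, i, j
  1-simplices (22): ae, ah, ai, bc, bd, be, bf, bg, bi, cd, ci, de, df, dj, eh, ei, ej, fg, fj, gh, hi, ij
  2-simplices (13): aeh, aei, ahi, bcd, bci, bde, bdf, bei, bfg, dej, dfj, ehi, eij
  3-simplices (1): aehi

giving chain groups C_0 ≅ Z^10, C_1 ≅ Z^22, C_2 ≅ Z^13, C_3 ≅ Z^1.

The boundary map ∂_1: C_1 → C_0 sends each edge [p,q] (with p < q) to q − p. For instance
  ∂bc = c − b.
The 10×22 boundary matrix has rank 9 and Smith normal form diag(1,1,1,1,1,1,1,1,1).

The boundary map ∂_2: C_2 → C_1 acts by ∂[p,q,r] = [q,r] − [p,r] + [p,q]. For instance
  ∂eij = ij − ej + ei,
  ∂dej = ej − dj + de.
The 22×13 boundary matrix has rank 12 and Smith normal form diag(1,1,1,1,1,1,1,1,1,1,1,1).

∂_3: C_3 → C_2 sends each 3-simplex σ to the alternating sum Σ_i (−1)^i (σ with its i-th vertex removed). For instance
  ∂aehi = ehi − ahi + aei − aeh.
The 13×1 boundary matrix has rank 1 and Smith normal form diag(1).

Computing H_k = (kernel of ∂_k) / (image of ∂_{k+1}):

  H_1: rank ker ∂_1 − rank ∂_2 = (22 − 9) − 12 = 1, and the invariant factors of ∂_2 are all 1, so H_1 ≅ Z.

H_1 ≅ Z.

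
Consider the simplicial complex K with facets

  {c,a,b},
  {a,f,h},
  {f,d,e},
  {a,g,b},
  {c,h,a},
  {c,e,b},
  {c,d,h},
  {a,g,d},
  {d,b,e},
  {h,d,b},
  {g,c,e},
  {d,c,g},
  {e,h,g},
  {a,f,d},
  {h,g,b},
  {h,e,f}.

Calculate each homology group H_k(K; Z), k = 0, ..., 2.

H_0 = Z,  H_1 = Z^2,  H_2 = Z.

Fix the vertex order a < b < c < d < e < f < g < h and write every simplex with vertices in increasing order. Then dim K = 2 and the simplices of K are:

  0-simplices (8): a, b, c, d, e, f, g, h
  1-simplices (24): ab, ac, ad, af, ag, ah, bc, bd, be, bg, bh, cd, ce, cg, ch, de, df, dg, dh, ef, eg, eh, fh, gh
  2-simplices (16): abc, abg, ach, adf, adg, afh, bce, bde, bdh, bgh, cdg, cdh, ceg, def, efh, egh

so the chain groups are C_0 ≅ Z^8, C_1 ≅ Z^24, C_2 ≅ Z^16.

Boundary ∂_1: C_1 → C_0 sends each edge [p,q] (with p < q) to q − p. For instance
  ∂be = e − b.
As a 8×24 matrix over Z this has rank 7, with invariant factors (1,1,1,1,1,1,1).

The boundary map ∂_2: C_2 → C_1 sends each 2-simplex [p,q,r] to [q,r] − [p,r] + [p,q]. For instance
  ∂egh = gh − eh + eg,
  ∂abg = bg − ag + ab.
This gives a 24×16 integer matrix of rank 15; reducing to Smith normal form yields diagonal entries (1,1,1,1,1,1,1,1,1,1,1,1,1,1,1).

From H_k ≅ ker(∂_k) / im(∂_{k+1}) we obtain:

  H_0: rank C_0 − rank ∂_1 = 8 − 7 = 1, and the invariant factors of ∂_1 are all 1, so H_0 ≅ Z.
  H_1: rank ker ∂_1 − rank ∂_2 = (24 − 7) − 15 = 2, and the invariant factors of ∂_2 are all 1, so H_1 ≅ Z^2.
  H_2: rank ker ∂_2 − rank ∂_3 = (16 − 15) − 0 = 1, and there is no ∂_3, so H_2 ≅ Z.

As a check, the Euler characteristic is 8 − 24 + 16 = 0, which agrees with 1 − 2 + 1 = 0.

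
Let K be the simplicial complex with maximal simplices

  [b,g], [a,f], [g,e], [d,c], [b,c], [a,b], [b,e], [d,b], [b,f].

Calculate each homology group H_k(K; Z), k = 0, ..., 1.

H_0 = Z,  H_1 = Z^3.

Order the vertices as a < b < c < d < e < f < g. Listing each simplex with vertices in this order, K has dimension 1 with simplices:

  0-simplices (7): a, b, c, d, e, f, g
  1-simplices (9): ab, af, bc, bd, be, bf, bg, cd, eg

giving chain groups C_0 ≅ Z^7, C_1 ≅ Z^9.

Boundary ∂_1: C_1 → C_0 maps an edge to its endpoints' difference, ∂[p,q] = q − p.
The 7×9 boundary matrix has rank 6 and Smith normal form diag(1,1,1,1,1,1).

Computing H_k = (kernel of ∂_k) / (image of ∂_{k+1}):

  H_0: rank C_0 − rank ∂_1 = 7 − 6 = 1, and the invariant factors of ∂_1 are all 1, so H_0 ≅ Z.
  H_1: rank ker ∂_1 − rank ∂_2 = (9 − 6) − 0 = 3, and there is no ∂_2, so H_1 ≅ Z^3.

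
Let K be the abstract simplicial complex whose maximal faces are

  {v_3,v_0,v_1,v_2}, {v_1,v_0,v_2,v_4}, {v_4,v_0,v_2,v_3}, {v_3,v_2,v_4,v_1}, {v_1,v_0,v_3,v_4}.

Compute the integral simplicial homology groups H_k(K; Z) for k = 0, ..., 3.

H_0 ≅ Z,  H_1 = 0,  H_2 = 0,  H_3 ≅ Z.

Take the total order v_0 < v_1 < v_2 < v_3 < v_4 on the vertex set. Then K (dimension 3) consists of the simplices:

  0-simplices (5): [v_0], [v_1], [v_2], [v_3], [v_4]
  1-simplices (10): [v_0,v_1], [v_0,v_2], [v_0,v_3], [v_0,v_4], [v_1,v_2], [v_1,v_3], [v_1,v_4], [v_2,v_3], [v_2,v_4], [v_3,v_4]
  2-simplices (10): [v_0,v_1,v_2], [v_0,v_1,v_3], [v_0,v_1,v_4], [v_0,v_2,v_3], [v_0,v_2,v_4], [v_0,v_3,v_4], [v_1,v_2,v_3], [v_1,v_2,v_4], [v_1,v_3,v_4], [v_2,v_3,v_4]
  3-simplices (5): [v_0,v_1,v_2,v_3], [v_0,v_1,v_2,v_4], [v_0,v_1,v_3,v_4], [v_0,v_2,v_3,v_4], [v_1,v_2,v_3,v_4]

so the chain groups are C_0 ≅ Z^5, C_1 ≅ Z^10, C_2 ≅ Z^10, C_3 ≅ Z^5.

∂_1: C_1 → C_0 maps an edge to its endpoints' difference, ∂[p,q] = q − p. For instance
  ∂[v_1,v_2] = [v_2] − [v_1].
As a 5×10 matrix over Z this has rank 4, with invariant factors (1,1,1,1).

The boundary map ∂_2: C_2 → C_1 acts by ∂[p,q,r] = [q,r] − [p,r] + [p,q]. For instance
  ∂[v_1,v_2,v_4] = [v_2,v_4] − [v_1,v_4] + [v_1,v_2],
  ∂[v_1,v_3,v_4] = [v_3,v_4] − [v_1,v_4] + [v_1,v_3].
The 10×10 boundary matrix has rank 6 and Smith normal form diag(1,1,1,1,1,1).

∂_3: C_3 → C_2 sends each 3-simplex σ to the alternating sum Σ_i (−1)^i (σ with its i-th vertex removed). For instance
  ∂[v_0,v_1,v_2,v_3] = [v_1,v_2,v_3] − [v_0,v_2,v_3] + [v_0,v_1,v_3] − [v_0,v_1,v_2],
  ∂[v_0,v_1,v_3,v_4] = [v_1,v_3,v_4] − [v_0,v_3,v_4] + [v_0,v_1,v_4] − [v_0,v_1,v_3].
This gives a 10×5 integer matrix of rank 4; reducing to Smith normal form yields diagonal entries (1,1,1,1).

Reading off H_k = ker ∂_k / im ∂_{k+1}:

  H_0: rank C_0 − rank ∂_1 = 5 − 4 = 1, and the invariant factors of ∂_1 are all 1, so H_0 = Z.
  H_1: rank ker ∂_1 − rank ∂_2 = (10 − 4) − 6 = 0, and the invariant factors of ∂_2 are all 1, so H_1 = 0.
  H_2: rank ker ∂_2 − rank ∂_3 = (10 − 6) − 4 = 0, and the invariant factors of ∂_3 are all 1, so H_2 = 0.
  H_3: rank ker ∂_3 − rank ∂_4 = (5 − 4) − 0 = 1, and there is no ∂_4, so H_3 = Z.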